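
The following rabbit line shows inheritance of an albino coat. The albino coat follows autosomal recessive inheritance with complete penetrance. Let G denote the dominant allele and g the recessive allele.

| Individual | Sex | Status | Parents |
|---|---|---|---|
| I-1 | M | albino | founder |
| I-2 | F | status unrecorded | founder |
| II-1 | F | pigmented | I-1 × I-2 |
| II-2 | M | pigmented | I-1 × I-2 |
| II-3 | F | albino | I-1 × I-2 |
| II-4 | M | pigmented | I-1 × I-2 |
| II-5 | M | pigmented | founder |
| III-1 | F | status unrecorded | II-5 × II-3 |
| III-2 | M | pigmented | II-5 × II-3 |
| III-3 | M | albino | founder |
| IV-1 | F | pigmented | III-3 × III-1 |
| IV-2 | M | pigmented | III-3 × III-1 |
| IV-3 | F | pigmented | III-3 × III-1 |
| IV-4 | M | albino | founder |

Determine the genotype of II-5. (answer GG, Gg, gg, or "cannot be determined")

cannot be determined

II-5's phenotype allows GG or Gg, and no parent or child forces a single allele at both positions; consistent genotype assignments exist with II-5 as GG or Gg.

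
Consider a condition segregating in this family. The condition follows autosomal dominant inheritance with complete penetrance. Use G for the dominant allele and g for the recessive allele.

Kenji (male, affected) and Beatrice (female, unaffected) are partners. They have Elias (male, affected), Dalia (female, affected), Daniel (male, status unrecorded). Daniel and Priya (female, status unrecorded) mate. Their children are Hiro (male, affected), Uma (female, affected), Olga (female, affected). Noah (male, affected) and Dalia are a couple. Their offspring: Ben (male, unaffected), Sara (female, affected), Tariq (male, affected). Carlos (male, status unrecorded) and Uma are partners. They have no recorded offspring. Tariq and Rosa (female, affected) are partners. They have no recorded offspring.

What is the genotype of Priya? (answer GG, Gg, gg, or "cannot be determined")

Priya's phenotype is unrecorded, and no parent or child forces a single allele at both positions; consistent genotype assignments exist with Priya as GG or Gg or gg.

cannot be determined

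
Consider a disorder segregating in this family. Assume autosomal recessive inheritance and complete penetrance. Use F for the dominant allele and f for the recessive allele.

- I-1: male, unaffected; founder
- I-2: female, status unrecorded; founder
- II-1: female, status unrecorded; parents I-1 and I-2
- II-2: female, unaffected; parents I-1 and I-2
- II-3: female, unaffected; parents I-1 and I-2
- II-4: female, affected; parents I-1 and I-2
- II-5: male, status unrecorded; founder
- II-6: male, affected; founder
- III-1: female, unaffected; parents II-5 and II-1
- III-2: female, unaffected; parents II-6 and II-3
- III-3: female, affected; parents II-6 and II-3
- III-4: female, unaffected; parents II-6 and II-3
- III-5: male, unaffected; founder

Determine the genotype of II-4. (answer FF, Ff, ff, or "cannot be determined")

II-4 is affected, so II-4 is ff.

ff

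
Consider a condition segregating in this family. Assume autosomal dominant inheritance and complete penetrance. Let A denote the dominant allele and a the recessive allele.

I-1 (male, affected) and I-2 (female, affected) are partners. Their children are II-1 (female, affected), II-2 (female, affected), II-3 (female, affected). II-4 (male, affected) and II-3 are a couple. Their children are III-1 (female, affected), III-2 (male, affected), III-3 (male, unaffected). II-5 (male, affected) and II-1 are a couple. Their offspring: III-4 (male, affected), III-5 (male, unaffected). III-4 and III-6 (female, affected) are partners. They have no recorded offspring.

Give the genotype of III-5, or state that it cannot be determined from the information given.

III-5 is unaffected, so III-5 is aa.

aa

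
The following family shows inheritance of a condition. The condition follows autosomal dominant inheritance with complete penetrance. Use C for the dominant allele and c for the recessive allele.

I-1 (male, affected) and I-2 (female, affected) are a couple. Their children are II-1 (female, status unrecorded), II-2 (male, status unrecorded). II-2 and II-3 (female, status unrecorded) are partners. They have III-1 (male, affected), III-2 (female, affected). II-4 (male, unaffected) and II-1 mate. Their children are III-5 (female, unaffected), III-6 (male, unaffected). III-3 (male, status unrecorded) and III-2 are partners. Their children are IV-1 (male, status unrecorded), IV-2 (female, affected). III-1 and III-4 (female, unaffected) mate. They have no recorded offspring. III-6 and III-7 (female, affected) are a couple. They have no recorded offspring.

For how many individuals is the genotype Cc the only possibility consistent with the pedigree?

No individual's genotype is forced to Cc by the pedigree, so the count is 0.

0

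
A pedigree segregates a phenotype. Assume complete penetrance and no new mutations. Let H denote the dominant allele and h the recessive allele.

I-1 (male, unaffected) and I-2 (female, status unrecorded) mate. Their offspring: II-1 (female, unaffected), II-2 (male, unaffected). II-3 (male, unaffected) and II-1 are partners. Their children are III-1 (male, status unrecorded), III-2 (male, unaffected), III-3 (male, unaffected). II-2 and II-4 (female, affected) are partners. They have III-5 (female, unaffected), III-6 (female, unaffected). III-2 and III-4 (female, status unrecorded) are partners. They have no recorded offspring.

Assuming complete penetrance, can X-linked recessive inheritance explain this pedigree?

Yes

A consistent assignment under X-linked recessive exists: I-1 X^H Y, I-2 X^H X^H, II-1 X^H X^H, II-2 X^H Y, II-3 X^H Y, II-4 X^h X^h, III-1 X^H Y, III-2 X^H Y, III-3 X^H Y, III-4 X^H X^H, III-5 X^H X^h, III-6 X^H X^h.
In this assignment every recorded phenotype matches its genotype and every non-founder's genotype is obtainable from its parents' genotypes, so the pedigree is consistent.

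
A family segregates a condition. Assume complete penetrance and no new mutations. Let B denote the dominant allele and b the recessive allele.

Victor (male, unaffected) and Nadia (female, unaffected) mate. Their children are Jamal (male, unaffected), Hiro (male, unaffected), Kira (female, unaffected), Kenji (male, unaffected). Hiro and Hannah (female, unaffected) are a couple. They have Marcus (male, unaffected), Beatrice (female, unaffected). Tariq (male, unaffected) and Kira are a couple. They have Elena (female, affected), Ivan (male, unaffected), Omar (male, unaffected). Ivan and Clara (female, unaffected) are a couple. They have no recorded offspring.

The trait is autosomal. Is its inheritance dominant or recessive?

recessive

Tariq and Kira are both unaffected yet have an affected child Elena. Under dominance, an affected child requires at least one affected parent, so the trait cannot be dominant.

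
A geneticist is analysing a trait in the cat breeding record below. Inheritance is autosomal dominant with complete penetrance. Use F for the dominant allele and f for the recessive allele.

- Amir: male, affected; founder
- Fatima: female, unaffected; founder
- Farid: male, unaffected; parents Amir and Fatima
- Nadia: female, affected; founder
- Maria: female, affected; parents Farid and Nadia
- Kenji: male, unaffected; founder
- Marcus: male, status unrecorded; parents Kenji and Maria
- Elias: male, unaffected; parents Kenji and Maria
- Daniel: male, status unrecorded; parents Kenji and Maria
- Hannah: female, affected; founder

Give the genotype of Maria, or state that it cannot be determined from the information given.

Ff

From phenotype alone, Maria is FF or Ff.
Maria is affected so carries F and received f from Farid (ff), so Maria is Ff.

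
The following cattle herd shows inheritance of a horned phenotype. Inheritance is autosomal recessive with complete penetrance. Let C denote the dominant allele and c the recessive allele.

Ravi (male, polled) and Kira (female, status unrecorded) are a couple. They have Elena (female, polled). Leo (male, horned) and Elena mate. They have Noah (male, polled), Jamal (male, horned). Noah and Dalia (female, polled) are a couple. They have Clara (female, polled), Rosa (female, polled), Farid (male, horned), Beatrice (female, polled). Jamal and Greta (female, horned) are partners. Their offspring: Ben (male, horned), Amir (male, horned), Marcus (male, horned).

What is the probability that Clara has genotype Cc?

2/3

Noah is polled so carries C and received c from Leo (cc), so Noah is Cc.
Dalia is polled so carries C and passed c to Farid (cc), so Dalia is Cc.
Their cross gives offspring ratios 1/4 CC : 1/2 Cc : 1/4 cc. Conditioning on Clara being polled, P(Cc) = 1/2 / 3/4 = 2/3.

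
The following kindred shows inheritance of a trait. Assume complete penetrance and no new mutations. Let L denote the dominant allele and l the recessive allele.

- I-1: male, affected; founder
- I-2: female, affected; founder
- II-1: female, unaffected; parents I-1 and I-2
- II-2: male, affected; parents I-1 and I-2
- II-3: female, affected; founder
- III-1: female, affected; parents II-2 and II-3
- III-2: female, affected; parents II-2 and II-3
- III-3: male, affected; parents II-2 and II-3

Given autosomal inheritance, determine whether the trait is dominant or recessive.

I-1 and I-2 are both affected yet have an unaffected child II-1. Under a recessive model two affected parents are homozygous and every child would be affected, so the trait cannot be recessive.

dominant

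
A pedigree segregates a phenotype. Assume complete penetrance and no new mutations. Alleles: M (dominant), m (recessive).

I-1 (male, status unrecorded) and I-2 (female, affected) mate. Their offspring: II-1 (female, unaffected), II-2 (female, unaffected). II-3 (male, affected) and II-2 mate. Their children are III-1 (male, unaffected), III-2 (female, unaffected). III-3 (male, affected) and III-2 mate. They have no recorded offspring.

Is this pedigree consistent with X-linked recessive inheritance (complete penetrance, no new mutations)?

Yes

A consistent assignment under X-linked recessive exists: I-1 X^M Y, I-2 X^m X^m, II-1 X^M X^m, II-2 X^M X^m, II-3 X^m Y, III-1 X^M Y, III-2 X^M X^m, III-3 X^m Y.
In this assignment every recorded phenotype matches its genotype and every non-founder's genotype is obtainable from its parents' genotypes, so the pedigree is consistent.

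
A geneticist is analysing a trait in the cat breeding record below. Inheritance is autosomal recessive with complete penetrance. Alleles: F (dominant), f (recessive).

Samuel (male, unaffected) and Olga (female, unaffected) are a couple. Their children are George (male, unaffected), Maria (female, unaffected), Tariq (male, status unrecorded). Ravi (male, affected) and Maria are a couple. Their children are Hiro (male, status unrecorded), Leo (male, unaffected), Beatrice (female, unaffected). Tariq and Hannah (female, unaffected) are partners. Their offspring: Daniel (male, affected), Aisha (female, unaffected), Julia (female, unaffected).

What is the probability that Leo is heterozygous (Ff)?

1

Leo is unaffected so carries F and received f from Ravi (ff), so Leo is Ff, giving P(Ff) = 1.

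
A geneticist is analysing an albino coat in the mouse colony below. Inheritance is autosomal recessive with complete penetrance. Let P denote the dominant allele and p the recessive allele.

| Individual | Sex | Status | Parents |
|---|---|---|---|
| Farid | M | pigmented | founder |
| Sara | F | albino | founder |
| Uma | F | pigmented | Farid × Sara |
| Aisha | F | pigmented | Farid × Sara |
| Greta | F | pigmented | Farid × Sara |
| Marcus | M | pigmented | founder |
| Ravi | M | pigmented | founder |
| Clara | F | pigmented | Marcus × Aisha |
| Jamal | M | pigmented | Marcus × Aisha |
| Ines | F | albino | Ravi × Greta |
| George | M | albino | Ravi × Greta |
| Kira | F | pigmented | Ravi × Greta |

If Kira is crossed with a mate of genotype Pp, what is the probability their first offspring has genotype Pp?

1/2

Ravi is pigmented so carries P and passed p to Ines (pp), so Ravi is Pp.
Greta is pigmented so carries P and received p from Sara (pp), so Greta is Pp.
Kira is a pigmented offspring of Ravi (Pp) × Greta (Pp), whose cross gives 1/4 PP : 1/2 Pp : 1/4 pp; conditioning on being pigmented, Kira is PP with probability 1/3, Pp with probability 2/3.
Summing over parental genotype combinations, P(offspring has genotype Pp) = 1/3·1/2 + 2/3·1/2 = 1/2.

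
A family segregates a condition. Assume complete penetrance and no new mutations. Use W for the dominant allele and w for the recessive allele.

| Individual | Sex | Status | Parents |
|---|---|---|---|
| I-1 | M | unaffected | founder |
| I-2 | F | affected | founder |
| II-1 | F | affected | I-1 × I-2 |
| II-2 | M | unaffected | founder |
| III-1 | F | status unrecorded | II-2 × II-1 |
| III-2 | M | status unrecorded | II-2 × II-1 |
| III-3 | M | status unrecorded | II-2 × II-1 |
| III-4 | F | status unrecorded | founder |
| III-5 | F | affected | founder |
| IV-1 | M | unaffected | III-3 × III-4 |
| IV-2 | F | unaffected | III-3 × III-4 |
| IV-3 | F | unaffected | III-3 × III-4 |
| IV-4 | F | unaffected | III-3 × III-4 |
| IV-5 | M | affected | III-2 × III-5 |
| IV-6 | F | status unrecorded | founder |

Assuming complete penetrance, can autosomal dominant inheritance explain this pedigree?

Yes

A consistent assignment under autosomal dominant exists: I-1 ww, I-2 WW, II-1 Ww, II-2 ww, III-1 Ww, III-2 Ww, III-3 Ww, III-4 Ww, III-5 WW, IV-1 ww, IV-2 ww, IV-3 ww, IV-4 ww, IV-5 WW, IV-6 WW.
In this assignment every recorded phenotype matches its genotype and every non-founder's genotype is obtainable from its parents' genotypes, so the pedigree is consistent.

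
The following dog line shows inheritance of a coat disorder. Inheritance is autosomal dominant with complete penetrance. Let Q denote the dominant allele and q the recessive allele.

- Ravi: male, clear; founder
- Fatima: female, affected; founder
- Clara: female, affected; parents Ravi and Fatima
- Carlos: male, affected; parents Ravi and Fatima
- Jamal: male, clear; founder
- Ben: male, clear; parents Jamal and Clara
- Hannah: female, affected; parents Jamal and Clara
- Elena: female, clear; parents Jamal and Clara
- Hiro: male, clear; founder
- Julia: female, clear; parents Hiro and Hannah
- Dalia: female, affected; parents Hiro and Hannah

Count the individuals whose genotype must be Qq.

Obligate heterozygotes: Clara is affected so carries Q and received q from Ravi (qq), so Clara is Qq; Carlos is affected so carries Q and received q from Ravi (qq), so Carlos is Qq; Hannah is affected so carries Q and received q from Jamal (qq), so Hannah is Qq; Dalia is affected so carries Q and received q from Hiro (qq), so Dalia is Qq.
Every other individual is either homozygous by phenotype or has at least one consistent homozygous assignment, so the count is 4.

4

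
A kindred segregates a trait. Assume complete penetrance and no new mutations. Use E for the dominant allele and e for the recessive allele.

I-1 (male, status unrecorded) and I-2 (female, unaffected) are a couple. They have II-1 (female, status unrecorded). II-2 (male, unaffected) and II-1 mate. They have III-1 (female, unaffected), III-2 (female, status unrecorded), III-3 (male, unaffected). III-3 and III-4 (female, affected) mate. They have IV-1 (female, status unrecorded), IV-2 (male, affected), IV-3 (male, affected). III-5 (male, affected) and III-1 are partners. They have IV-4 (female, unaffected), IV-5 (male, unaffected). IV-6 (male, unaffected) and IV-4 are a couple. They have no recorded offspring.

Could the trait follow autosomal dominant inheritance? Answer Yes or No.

A consistent assignment under autosomal dominant exists: I-1 EE, I-2 ee, II-1 Ee, II-2 ee, III-1 ee, III-2 Ee, III-3 ee, III-4 EE, III-5 Ee, IV-1 Ee, IV-2 Ee, IV-3 Ee, IV-4 ee, IV-5 ee, IV-6 ee.
In this assignment every recorded phenotype matches its genotype and every non-founder's genotype is obtainable from its parents' genotypes, so the pedigree is consistent.

Yes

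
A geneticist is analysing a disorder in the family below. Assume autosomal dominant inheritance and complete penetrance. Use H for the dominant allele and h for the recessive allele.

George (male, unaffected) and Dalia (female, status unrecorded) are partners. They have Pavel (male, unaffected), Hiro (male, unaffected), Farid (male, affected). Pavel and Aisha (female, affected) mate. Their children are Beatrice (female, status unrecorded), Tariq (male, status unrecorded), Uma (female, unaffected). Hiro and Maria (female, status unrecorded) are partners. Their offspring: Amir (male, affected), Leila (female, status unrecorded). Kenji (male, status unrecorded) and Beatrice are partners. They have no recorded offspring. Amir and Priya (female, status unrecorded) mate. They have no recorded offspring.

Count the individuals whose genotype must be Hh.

4

Obligate heterozygotes: Dalia passed H to Farid (Hh, whose h came from George) and passed h to Pavel (hh), so Dalia is Hh; Farid is affected so carries H and received h from George (hh), so Farid is Hh; Aisha is affected so carries H and passed h to Uma (hh), so Aisha is Hh; Amir is affected so carries H and received h from Hiro (hh), so Amir is Hh.
Every other individual is either homozygous by phenotype or has at least one consistent homozygous assignment, so the count is 4.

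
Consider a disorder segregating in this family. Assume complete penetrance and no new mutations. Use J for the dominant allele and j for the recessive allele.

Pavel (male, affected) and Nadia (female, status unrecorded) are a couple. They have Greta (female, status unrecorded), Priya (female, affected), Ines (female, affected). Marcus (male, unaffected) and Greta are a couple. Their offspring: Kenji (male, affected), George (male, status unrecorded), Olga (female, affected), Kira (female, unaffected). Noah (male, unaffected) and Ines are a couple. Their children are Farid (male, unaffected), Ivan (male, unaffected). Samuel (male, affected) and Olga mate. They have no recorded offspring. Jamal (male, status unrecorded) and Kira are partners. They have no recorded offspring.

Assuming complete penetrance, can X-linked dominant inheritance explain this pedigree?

A consistent assignment under X-linked dominant exists: Pavel X^J Y, Nadia X^J X^j, Greta X^J X^j, Priya X^J X^J, Ines X^J X^j, Marcus X^j Y, Noah X^j Y, Kenji X^J Y, George X^J Y, Olga X^J X^j, Kira X^j X^j, Samuel X^J Y, Jamal X^J Y, Farid X^j Y, Ivan X^j Y.
In this assignment every recorded phenotype matches its genotype and every non-founder's genotype is obtainable from its parents' genotypes, so the pedigree is consistent.

Yes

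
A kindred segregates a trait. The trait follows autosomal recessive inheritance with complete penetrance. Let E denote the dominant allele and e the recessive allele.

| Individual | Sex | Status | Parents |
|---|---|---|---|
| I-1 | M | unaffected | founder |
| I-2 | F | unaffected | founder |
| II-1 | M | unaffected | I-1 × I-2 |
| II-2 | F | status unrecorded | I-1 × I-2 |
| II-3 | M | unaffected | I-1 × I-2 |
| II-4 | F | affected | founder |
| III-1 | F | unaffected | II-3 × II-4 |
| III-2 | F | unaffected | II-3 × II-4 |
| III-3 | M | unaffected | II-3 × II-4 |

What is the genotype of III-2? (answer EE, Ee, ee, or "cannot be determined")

Ee

From phenotype alone, III-2 is EE or Ee.
III-2 is unaffected so carries E and received e from II-4 (ee), so III-2 is Ee.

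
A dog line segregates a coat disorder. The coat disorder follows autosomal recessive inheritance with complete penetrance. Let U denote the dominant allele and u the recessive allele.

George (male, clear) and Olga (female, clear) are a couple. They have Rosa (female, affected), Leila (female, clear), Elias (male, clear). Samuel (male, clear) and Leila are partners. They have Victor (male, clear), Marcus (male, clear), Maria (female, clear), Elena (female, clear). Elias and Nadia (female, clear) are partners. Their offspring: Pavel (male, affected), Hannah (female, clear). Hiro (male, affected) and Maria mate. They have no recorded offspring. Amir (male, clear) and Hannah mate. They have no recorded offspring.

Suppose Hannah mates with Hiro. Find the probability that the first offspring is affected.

1/3

Elias is clear so carries U and passed u to Pavel (uu), so Elias is Uu.
Nadia is clear so carries U and passed u to Pavel (uu), so Nadia is Uu.
Hannah is a clear offspring of Elias (Uu) × Nadia (Uu), whose cross gives 1/4 UU : 1/2 Uu : 1/4 uu; conditioning on being clear, Hannah is UU with probability 1/3, Uu with probability 2/3.
Hiro is affected, so Hiro is uu.
Summing over parental genotype combinations, P(offspring is affected) = 2/3·1/2 = 1/3.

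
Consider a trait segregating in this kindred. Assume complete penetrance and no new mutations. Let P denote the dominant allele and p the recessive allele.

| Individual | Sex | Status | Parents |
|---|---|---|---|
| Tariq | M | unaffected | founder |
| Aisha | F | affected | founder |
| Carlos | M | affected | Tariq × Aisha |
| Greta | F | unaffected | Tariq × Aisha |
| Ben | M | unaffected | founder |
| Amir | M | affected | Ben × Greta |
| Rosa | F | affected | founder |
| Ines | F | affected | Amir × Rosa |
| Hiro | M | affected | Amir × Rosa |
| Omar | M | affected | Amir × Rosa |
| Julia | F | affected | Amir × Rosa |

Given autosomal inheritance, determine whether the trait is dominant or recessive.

Ben and Greta are both unaffected yet have an affected child Amir. Under dominance, an affected child requires at least one affected parent, so the trait cannot be dominant.

recessive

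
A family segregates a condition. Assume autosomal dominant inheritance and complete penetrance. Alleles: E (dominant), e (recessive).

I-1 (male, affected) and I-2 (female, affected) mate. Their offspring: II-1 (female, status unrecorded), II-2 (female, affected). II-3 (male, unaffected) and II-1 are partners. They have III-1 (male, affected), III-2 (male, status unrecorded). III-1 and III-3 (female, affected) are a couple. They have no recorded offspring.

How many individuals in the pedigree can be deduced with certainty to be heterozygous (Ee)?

Obligate heterozygotes: III-1 is affected so carries E and received e from II-3 (ee), so III-1 is Ee.
Every other individual is either homozygous by phenotype or has at least one consistent homozygous assignment, so the count is 1.

1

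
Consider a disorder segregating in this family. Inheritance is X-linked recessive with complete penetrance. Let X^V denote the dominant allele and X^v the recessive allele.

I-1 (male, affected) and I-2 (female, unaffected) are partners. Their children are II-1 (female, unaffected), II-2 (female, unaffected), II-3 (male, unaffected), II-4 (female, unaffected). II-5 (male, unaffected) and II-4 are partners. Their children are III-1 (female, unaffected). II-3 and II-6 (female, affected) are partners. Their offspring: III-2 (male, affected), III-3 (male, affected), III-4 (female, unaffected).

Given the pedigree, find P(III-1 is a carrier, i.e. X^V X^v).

1/2

II-5 is unaffected, so II-5 is X^V Y.
II-4 is unaffected so carries V and received v from I-1 (X^v Y), so II-4 is X^V X^v.
Their cross gives offspring ratios 1/2 X^V X^V : 1/2 X^V X^v. Conditioning on III-1 being unaffected, P(X^V X^v) = 1/2 / 1 = 1/2.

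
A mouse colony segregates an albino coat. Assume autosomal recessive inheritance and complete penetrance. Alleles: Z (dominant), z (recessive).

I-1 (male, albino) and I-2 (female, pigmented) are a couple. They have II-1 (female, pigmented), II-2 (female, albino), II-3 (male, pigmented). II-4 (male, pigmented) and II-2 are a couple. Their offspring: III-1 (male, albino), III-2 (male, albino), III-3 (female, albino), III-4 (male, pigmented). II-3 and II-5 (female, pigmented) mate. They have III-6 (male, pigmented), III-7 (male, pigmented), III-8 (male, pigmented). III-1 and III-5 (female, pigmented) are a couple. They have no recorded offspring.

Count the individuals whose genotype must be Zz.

Obligate heterozygotes: I-2 is pigmented so carries Z and passed z to II-2 (zz), so I-2 is Zz; II-1 is pigmented so carries Z and received z from I-1 (zz), so II-1 is Zz; II-3 is pigmented so carries Z and received z from I-1 (zz), so II-3 is Zz; II-4 is pigmented so carries Z and passed z to III-1 (zz), so II-4 is Zz; III-4 is pigmented so carries Z and received z from II-2 (zz), so III-4 is Zz.
Every other individual is either homozygous by phenotype or has at least one consistent homozygous assignment, so the count is 5.

5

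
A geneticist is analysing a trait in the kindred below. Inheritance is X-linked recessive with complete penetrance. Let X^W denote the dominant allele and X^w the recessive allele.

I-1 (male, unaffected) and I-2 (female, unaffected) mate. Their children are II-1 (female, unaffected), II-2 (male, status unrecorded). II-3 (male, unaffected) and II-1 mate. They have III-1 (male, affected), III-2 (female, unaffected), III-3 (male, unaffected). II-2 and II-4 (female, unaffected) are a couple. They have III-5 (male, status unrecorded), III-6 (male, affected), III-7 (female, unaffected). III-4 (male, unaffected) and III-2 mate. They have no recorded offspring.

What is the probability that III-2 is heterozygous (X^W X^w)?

II-3 is unaffected, so II-3 is X^W Y.
II-1 is unaffected so carries W and passed w to III-1 (X^w Y), so II-1 is X^W X^w.
Their cross gives offspring ratios 1/2 X^W X^W : 1/2 X^W X^w. Conditioning on III-2 being unaffected, P(X^W X^w) = 1/2 / 1 = 1/2.

1/2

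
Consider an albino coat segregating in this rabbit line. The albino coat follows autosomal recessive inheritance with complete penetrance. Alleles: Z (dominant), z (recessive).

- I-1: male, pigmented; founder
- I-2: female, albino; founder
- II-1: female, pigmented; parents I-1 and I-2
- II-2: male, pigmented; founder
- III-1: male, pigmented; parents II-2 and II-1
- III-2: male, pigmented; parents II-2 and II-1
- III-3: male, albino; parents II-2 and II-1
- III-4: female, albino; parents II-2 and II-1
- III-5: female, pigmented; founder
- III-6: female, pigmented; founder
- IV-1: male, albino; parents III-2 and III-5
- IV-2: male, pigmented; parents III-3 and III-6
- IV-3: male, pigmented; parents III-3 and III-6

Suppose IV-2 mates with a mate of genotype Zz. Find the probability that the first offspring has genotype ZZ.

IV-2 is pigmented so carries Z and received z from III-3 (zz), so IV-2 is Zz.
The cross gives 1/4 ZZ : 1/2 Zz : 1/4 zz, so P(offspring has genotype ZZ) = 1/4.

1/4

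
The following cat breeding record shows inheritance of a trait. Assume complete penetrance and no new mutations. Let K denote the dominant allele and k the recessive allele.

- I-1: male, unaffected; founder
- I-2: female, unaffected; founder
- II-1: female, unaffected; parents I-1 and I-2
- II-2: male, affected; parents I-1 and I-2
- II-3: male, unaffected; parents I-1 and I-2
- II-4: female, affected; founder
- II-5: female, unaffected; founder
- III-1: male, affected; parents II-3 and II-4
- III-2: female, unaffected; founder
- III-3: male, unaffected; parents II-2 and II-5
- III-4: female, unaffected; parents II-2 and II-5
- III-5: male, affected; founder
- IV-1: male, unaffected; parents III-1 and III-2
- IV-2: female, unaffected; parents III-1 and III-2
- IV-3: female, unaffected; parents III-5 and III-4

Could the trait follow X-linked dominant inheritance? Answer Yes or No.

No

Under X-linked dominant, II-2 (affected, male) cannot arise from I-1 (unaffected) × I-2 (unaffected).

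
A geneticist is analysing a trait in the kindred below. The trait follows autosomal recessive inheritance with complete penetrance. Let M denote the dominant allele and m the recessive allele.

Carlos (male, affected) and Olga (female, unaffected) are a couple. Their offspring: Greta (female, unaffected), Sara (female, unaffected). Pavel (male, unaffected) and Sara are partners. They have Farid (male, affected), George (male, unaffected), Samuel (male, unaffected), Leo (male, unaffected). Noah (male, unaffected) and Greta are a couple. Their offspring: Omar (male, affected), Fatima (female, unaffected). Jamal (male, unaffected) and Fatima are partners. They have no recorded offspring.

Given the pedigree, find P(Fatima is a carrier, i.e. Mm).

Noah is unaffected so carries M and passed m to Omar (mm), so Noah is Mm.
Greta is unaffected so carries M and received m from Carlos (mm), so Greta is Mm.
Their cross gives offspring ratios 1/4 MM : 1/2 Mm : 1/4 mm. Conditioning on Fatima being unaffected, P(Mm) = 1/2 / 3/4 = 2/3.

2/3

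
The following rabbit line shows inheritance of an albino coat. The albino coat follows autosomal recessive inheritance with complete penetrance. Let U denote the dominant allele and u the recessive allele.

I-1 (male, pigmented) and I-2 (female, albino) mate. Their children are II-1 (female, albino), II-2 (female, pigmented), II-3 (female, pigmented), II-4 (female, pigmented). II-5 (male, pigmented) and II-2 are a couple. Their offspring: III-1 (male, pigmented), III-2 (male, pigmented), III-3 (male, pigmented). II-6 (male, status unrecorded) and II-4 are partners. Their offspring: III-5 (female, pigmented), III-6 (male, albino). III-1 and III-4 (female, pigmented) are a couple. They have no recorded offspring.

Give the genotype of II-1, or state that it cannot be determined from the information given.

II-1 is albino, so II-1 is uu.

uu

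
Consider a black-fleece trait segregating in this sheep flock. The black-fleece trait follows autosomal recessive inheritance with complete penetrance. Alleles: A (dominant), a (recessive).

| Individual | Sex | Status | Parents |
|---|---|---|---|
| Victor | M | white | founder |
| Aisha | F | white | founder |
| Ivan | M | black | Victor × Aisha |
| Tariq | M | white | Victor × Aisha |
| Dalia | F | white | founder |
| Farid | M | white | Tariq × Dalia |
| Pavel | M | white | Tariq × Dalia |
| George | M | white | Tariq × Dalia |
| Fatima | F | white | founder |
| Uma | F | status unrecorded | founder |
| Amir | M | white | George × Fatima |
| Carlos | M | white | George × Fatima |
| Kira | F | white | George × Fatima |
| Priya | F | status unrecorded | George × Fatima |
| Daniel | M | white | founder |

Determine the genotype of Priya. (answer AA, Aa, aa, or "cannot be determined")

Priya's phenotype is unrecorded, and no parent or child forces a single allele at both positions; consistent genotype assignments exist with Priya as AA or Aa or aa.

cannot be determined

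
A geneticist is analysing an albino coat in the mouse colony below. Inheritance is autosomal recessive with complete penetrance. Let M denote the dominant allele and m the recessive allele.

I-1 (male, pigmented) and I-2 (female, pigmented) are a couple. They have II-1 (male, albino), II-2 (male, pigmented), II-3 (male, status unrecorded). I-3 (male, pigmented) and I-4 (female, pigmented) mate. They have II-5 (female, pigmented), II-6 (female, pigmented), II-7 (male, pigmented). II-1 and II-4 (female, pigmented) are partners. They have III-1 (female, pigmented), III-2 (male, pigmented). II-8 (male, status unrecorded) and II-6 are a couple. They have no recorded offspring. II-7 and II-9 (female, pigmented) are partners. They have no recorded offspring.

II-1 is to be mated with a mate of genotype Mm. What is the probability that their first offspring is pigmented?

1/2

II-1 is albino, so II-1 is mm.
The cross gives 1/2 Mm : 1/2 mm, so P(offspring is pigmented) = 1/2.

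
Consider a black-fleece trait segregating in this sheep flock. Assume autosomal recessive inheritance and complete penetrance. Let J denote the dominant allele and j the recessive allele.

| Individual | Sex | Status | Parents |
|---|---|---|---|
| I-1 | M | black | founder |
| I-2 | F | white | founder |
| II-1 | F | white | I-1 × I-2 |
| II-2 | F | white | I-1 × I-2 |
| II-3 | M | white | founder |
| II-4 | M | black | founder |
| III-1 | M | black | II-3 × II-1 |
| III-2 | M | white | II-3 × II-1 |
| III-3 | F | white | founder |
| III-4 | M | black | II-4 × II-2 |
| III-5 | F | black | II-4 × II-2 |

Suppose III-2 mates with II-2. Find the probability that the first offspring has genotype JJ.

1/3

II-3 is white so carries J and passed j to III-1 (jj), so II-3 is Jj.
II-1 is white so carries J and received j from I-1 (jj), so II-1 is Jj.
III-2 is a white offspring of II-3 (Jj) × II-1 (Jj), whose cross gives 1/4 JJ : 1/2 Jj : 1/4 jj; conditioning on being white, III-2 is JJ with probability 1/3, Jj with probability 2/3.
II-2 is white so carries J and received j from I-1 (jj), so II-2 is Jj.
Summing over parental genotype combinations, P(offspring has genotype JJ) = 1/3·1/2 + 2/3·1/4 = 1/3.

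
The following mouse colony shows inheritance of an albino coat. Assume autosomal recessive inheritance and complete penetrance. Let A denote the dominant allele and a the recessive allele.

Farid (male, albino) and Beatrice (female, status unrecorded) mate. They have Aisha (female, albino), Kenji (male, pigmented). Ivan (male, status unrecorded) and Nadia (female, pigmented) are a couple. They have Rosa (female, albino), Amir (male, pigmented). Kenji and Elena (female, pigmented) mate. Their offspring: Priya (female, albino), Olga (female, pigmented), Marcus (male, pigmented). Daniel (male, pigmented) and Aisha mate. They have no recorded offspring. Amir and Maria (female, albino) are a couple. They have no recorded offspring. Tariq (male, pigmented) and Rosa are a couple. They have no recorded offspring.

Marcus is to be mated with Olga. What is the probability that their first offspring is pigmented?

8/9

Kenji is pigmented so carries A and received a from Farid (aa), so Kenji is Aa.
Elena is pigmented so carries A and passed a to Priya (aa), so Elena is Aa.
Marcus is a pigmented offspring of Kenji (Aa) × Elena (Aa), whose cross gives 1/4 AA : 1/2 Aa : 1/4 aa; conditioning on being pigmented, Marcus is AA with probability 1/3, Aa with probability 2/3.
Olga is a pigmented offspring of Kenji (Aa) × Elena (Aa), whose cross gives 1/4 AA : 1/2 Aa : 1/4 aa; conditioning on being pigmented, Olga is AA with probability 1/3, Aa with probability 2/3.
Summing over parental genotype combinations, P(offspring is pigmented) = 1/9·1 + 2/9·1 + 2/9·1 + 4/9·3/4 = 8/9.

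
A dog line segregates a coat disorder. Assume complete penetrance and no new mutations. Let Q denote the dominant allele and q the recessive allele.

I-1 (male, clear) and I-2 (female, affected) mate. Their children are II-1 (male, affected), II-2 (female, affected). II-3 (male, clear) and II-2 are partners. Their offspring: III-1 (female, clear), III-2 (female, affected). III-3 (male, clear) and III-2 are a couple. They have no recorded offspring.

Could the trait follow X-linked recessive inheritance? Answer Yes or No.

Under X-linked recessive, II-2 (affected, female) cannot arise from I-1 (clear) × I-2 (affected).

No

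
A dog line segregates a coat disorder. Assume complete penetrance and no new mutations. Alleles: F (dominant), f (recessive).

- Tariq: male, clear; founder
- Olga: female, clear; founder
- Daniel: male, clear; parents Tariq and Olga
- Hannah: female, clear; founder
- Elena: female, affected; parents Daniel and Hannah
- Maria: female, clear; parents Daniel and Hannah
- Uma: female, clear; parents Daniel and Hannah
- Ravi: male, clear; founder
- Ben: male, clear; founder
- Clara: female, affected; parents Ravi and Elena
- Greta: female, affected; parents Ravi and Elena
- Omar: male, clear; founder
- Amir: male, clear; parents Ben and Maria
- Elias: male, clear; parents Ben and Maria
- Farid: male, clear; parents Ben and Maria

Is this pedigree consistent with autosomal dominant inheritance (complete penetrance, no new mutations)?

No

Under autosomal dominant, Elena (affected, female) cannot arise from Daniel (clear) × Hannah (clear).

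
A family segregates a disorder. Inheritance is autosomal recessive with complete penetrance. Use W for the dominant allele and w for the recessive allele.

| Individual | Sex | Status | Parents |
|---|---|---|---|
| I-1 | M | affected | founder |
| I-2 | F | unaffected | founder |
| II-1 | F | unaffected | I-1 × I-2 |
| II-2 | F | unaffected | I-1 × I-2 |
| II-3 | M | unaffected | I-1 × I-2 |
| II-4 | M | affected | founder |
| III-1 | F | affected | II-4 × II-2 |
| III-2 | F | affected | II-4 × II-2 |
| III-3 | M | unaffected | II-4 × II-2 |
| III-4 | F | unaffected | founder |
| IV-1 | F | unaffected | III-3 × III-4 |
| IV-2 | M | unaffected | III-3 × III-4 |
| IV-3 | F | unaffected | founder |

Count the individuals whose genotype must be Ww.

Obligate heterozygotes: II-1 is unaffected so carries W and received w from I-1 (ww), so II-1 is Ww; II-2 is unaffected so carries W and received w from I-1 (ww), so II-2 is Ww; II-3 is unaffected so carries W and received w from I-1 (ww), so II-3 is Ww; III-3 is unaffected so carries W and received w from II-4 (ww), so III-3 is Ww.
Every other individual is either homozygous by phenotype or has at least one consistent homozygous assignment, so the count is 4.

4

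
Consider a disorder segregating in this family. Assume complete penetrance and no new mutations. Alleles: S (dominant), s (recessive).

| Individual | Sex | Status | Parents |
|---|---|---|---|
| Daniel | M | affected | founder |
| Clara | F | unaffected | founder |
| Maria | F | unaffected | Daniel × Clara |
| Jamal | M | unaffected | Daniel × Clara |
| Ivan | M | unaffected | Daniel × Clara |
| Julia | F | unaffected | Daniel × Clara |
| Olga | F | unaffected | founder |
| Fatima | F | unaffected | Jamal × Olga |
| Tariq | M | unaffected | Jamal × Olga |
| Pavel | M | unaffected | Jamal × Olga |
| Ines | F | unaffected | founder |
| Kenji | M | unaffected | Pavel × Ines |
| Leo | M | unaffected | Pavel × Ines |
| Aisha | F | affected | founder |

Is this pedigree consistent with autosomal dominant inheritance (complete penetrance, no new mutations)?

A consistent assignment under autosomal dominant exists: Daniel Ss, Clara ss, Maria ss, Jamal ss, Ivan ss, Julia ss, Olga ss, Fatima ss, Tariq ss, Pavel ss, Ines ss, Kenji ss, Leo ss, Aisha SS.
In this assignment every recorded phenotype matches its genotype and every non-founder's genotype is obtainable from its parents' genotypes, so the pedigree is consistent.

Yes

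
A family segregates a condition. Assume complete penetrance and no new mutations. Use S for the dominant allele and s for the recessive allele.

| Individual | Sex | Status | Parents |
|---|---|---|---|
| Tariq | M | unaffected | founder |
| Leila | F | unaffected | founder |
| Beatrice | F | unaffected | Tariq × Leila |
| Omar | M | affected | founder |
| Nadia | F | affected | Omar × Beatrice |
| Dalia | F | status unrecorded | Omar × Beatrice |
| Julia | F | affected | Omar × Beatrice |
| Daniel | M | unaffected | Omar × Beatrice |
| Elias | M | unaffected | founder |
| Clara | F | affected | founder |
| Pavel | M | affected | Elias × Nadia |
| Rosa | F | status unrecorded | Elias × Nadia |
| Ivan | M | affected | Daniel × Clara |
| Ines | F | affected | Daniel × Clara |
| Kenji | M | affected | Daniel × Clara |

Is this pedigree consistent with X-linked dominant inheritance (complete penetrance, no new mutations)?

A consistent assignment under X-linked dominant exists: Tariq X^s Y, Leila X^s X^s, Beatrice X^s X^s, Omar X^S Y, Nadia X^S X^s, Dalia X^S X^s, Julia X^S X^s, Daniel X^s Y, Elias X^s Y, Clara X^S X^S, Pavel X^S Y, Rosa X^S X^s, Ivan X^S Y, Ines X^S X^s, Kenji X^S Y.
In this assignment every recorded phenotype matches its genotype and every non-founder's genotype is obtainable from its parents' genotypes, so the pedigree is consistent.

Yes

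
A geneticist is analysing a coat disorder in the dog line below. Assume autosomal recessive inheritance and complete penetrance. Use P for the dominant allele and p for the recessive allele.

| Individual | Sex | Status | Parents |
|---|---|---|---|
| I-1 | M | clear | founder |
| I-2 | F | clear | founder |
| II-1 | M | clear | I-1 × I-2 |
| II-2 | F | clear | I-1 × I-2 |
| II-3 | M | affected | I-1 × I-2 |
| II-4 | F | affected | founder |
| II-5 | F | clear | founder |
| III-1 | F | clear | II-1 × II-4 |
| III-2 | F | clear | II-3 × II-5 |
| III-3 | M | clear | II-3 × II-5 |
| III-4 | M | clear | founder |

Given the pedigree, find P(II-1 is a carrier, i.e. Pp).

I-1 is clear so carries P and passed p to II-3 (pp), so I-1 is Pp.
I-2 is clear so carries P and passed p to II-3 (pp), so I-2 is Pp.
Their cross gives offspring ratios 1/4 PP : 1/2 Pp : 1/4 pp. Conditioning on II-1 being clear, P(Pp) = 1/2 / 3/4 = 2/3 before taking II-1's own offspring into account.
II-4 is affected, so II-4 is pp.
Now use II-1's offspring. Probability of each recorded status — clear daughter III-1: 1/2 if II-1 is Pp, 1 if PP.
Bayes: P(Pp) = 2/3·1/2 / (2/3·1/2 + 1/3·1) = 1/2.

1/2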